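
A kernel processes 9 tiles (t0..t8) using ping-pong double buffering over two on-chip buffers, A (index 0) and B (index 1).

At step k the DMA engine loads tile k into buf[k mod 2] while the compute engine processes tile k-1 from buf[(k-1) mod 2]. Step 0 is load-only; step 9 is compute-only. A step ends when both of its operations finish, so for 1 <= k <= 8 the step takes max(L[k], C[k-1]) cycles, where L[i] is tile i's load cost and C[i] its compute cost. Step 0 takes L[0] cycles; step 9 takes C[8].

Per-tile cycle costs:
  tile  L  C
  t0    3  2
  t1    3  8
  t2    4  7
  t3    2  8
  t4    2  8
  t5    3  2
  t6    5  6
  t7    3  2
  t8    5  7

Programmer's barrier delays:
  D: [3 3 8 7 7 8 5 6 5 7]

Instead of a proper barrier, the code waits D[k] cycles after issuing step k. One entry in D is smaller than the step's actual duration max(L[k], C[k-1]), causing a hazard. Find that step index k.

step 0: need L[0]=3 = 3; D[0]=3 ok
step 1: need max(L[1]=3,C[0]=2) = 3; D[1]=3 ok
step 2: need max(L[2]=4,C[1]=8) = 8; D[2]=8 ok
step 3: need max(L[3]=2,C[2]=7) = 7; D[3]=7 ok
step 4: need max(L[4]=2,C[3]=8) = 8; D[4]=7 SHORT
step 5: need max(L[5]=3,C[4]=8) = 8; D[5]=8 ok
step 6: need max(L[6]=5,C[5]=2) = 5; D[6]=5 ok
step 7: need max(L[7]=3,C[6]=6) = 6; D[7]=6 ok
step 8: need max(L[8]=5,C[7]=2) = 5; D[8]=5 ok
step 9: need C[8]=7 = 7; D[9]=7 ok

hazard at step 4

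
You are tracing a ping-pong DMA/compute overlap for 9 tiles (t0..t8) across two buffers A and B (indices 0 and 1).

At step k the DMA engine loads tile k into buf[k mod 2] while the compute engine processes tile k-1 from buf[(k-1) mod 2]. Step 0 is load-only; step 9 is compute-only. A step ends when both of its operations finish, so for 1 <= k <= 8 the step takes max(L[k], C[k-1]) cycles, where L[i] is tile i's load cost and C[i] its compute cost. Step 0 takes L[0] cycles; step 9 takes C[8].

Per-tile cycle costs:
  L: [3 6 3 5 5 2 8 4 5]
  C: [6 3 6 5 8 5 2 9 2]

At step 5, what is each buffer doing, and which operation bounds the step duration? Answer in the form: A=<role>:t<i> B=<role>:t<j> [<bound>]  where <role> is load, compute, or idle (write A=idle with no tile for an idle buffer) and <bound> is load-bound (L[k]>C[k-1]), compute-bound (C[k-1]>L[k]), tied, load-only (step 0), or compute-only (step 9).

step 5: A=compute:t4 B=load:t5 [compute-bound]

[0] DMA t0→A (3c) ∥ CU idle ⇒ 3c, clock 3
[1] DMA t1→B (6c) ∥ CU A:t0 (6c) ⇒ 6c, clock 9
[2] DMA t2→A (3c) ∥ CU B:t1 (3c) ⇒ 3c, clock 12
[3] DMA t3→B (5c) ∥ CU A:t2 (6c) ⇒ 6c, clock 18
[4] DMA t4→A (5c) ∥ CU B:t3 (5c) ⇒ 5c, clock 23
[5] DMA t5→B (2c) ∥ CU A:t4 (8c) ⇒ 8c, clock 31
[6] DMA t6→A (8c) ∥ CU B:t5 (5c) ⇒ 8c, clock 39
[7] DMA t7→B (4c) ∥ CU A:t6 (2c) ⇒ 4c, clock 43
[8] DMA t8→A (5c) ∥ CU B:t7 (9c) ⇒ 9c, clock 52
[9] DMA idle ∥ CU A:t8 (2c) ⇒ 2c, clock 54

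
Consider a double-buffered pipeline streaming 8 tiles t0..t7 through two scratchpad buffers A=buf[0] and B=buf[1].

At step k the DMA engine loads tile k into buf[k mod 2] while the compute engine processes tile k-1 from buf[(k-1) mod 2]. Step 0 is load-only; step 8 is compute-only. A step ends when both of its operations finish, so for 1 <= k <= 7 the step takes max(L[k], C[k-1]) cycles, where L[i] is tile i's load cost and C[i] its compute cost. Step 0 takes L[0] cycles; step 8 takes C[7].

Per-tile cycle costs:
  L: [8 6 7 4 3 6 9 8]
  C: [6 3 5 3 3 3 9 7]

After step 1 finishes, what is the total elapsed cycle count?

[0] DMA t0→A (8c) ∥ CU idle ⇒ 8c, clock 8
[1] DMA t1→B (6c) ∥ CU A:t0 (6c) ⇒ 6c, clock 14
[2] DMA t2→A (7c) ∥ CU B:t1 (3c) ⇒ 7c, clock 21
[3] DMA t3→B (4c) ∥ CU A:t2 (5c) ⇒ 5c, clock 26
[4] DMA t4→A (3c) ∥ CU B:t3 (3c) ⇒ 3c, clock 29
[5] DMA t5→B (6c) ∥ CU A:t4 (3c) ⇒ 6c, clock 35
[6] DMA t6→A (9c) ∥ CU B:t5 (3c) ⇒ 9c, clock 44
[7] DMA t7→B (8c) ∥ CU A:t6 (9c) ⇒ 9c, clock 53
[8] DMA idle ∥ CU B:t7 (7c) ⇒ 7c, clock 60

end_cycle[1] = 14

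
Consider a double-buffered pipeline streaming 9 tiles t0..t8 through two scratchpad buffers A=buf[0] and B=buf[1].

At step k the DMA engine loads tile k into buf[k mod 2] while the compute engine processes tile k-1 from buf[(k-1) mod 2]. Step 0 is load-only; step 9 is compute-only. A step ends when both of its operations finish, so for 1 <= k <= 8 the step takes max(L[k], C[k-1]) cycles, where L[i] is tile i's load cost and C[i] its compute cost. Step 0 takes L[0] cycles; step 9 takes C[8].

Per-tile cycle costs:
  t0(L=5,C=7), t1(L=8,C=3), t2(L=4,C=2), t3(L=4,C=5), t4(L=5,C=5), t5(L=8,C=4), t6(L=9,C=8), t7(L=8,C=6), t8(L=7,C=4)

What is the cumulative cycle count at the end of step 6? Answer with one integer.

k=0 load=t0/5c comp=- wait=5 total=5
k=1 load=t1/8c comp=t0/7c wait=8 total=13
k=2 load=t2/4c comp=t1/3c wait=4 total=17
k=3 load=t3/4c comp=t2/2c wait=4 total=21
k=4 load=t4/5c comp=t3/5c wait=5 total=26
k=5 load=t5/8c comp=t4/5c wait=8 total=34
k=6 load=t6/9c comp=t5/4c wait=9 total=43
k=7 load=t7/8c comp=t6/8c wait=8 total=51
k=8 load=t8/7c comp=t7/6c wait=7 total=58
k=9 load=- comp=t8/4c wait=4 total=62

end_cycle[6] = 43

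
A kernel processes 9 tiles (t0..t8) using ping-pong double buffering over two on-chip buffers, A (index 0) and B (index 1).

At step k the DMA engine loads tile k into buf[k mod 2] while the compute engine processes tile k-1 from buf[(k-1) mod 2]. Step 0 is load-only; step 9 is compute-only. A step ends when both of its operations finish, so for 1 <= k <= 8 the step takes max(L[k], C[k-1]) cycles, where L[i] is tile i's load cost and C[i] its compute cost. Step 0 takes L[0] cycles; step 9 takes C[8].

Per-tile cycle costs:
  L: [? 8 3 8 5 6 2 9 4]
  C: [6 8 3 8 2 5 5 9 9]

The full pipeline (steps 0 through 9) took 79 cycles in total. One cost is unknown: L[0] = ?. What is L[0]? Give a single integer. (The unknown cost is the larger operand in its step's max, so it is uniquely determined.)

L[0] = 9

step 0 | dur = L[0]=? = L[0]  (unknown; binding)
step 1 | dur = max(L[1]=8, C[0]=6) = 8
step 2 | dur = max(L[2]=3, C[1]=8) = 8
step 3 | dur = max(L[3]=8, C[2]=3) = 8
step 4 | dur = max(L[4]=5, C[3]=8) = 8
step 5 | dur = max(L[5]=6, C[4]=2) = 6
step 6 | dur = max(L[6]=2, C[5]=5) = 5
step 7 | dur = max(L[7]=9, C[6]=5) = 9
step 8 | dur = max(L[8]=4, C[7]=9) = 9
step 9 | dur = C[8]=9 = 9
sum of known step durations = 70
dur[0] = total - known = 79 - 70 = 9
L[0] is the binding max in step 0, so L[0] = dur[0] = 9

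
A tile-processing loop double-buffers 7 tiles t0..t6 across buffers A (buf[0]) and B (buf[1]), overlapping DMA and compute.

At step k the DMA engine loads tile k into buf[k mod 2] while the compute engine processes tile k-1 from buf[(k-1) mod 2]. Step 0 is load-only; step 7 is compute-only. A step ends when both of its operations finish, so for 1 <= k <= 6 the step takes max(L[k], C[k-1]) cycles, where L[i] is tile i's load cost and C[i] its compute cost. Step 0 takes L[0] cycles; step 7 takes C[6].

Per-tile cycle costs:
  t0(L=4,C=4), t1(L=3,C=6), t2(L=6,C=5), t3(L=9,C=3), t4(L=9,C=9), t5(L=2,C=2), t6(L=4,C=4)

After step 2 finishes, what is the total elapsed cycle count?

  0. 4=4c; end=4; A:t0 B:-
  1. max(3,4)=4c; end=8; A:t0 B:t1
  2. max(6,6)=6c; end=14; A:t2 B:t1
  3. max(9,5)=9c; end=23; A:t2 B:t3
  4. max(9,3)=9c; end=32; A:t4 B:t3
  5. max(2,9)=9c; end=41; A:t4 B:t5
  6. max(4,2)=4c; end=45; A:t6 B:t5
  7. 4=4c; end=49; A:t6 B:t5

end_cycle[2] = 14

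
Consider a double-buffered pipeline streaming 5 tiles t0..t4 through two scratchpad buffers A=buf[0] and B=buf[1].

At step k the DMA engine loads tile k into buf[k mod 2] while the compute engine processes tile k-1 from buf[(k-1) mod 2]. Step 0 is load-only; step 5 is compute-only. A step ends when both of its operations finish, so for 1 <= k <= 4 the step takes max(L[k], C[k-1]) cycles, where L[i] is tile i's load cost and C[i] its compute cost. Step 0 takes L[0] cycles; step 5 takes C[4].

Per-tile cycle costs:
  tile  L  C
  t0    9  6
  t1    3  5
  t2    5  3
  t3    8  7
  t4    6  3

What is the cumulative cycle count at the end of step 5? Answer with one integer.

k=0 load=t0/9c comp=- wait=9 total=9
k=1 load=t1/3c comp=t0/6c wait=6 total=15
k=2 load=t2/5c comp=t1/5c wait=5 total=20
k=3 load=t3/8c comp=t2/3c wait=8 total=28
k=4 load=t4/6c comp=t3/7c wait=7 total=35
k=5 load=- comp=t4/3c wait=3 total=38

end_cycle[5] = 38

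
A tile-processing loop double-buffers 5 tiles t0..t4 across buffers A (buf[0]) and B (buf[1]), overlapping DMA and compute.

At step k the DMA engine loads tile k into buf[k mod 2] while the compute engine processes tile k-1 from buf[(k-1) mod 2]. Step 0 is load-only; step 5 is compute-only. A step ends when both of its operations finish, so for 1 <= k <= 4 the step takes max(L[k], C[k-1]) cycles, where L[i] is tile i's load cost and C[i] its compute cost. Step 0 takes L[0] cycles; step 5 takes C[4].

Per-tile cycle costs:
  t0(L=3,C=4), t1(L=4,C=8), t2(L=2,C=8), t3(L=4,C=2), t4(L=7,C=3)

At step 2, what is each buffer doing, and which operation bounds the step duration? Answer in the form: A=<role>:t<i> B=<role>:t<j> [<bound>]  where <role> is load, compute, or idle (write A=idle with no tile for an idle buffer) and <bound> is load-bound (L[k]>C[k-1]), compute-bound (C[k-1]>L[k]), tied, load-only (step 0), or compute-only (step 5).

step 2: A=load:t2 B=compute:t1 [compute-bound]

  0. 3=3c; end=3; A:t0 B:-
  1. max(4,4)=4c; end=7; A:t0 B:t1
  2. max(2,8)=8c; end=15; A:t2 B:t1
  3. max(4,8)=8c; end=23; A:t2 B:t3
  4. max(7,2)=7c; end=30; A:t4 B:t3
  5. 3=3c; end=33; A:t4 B:t3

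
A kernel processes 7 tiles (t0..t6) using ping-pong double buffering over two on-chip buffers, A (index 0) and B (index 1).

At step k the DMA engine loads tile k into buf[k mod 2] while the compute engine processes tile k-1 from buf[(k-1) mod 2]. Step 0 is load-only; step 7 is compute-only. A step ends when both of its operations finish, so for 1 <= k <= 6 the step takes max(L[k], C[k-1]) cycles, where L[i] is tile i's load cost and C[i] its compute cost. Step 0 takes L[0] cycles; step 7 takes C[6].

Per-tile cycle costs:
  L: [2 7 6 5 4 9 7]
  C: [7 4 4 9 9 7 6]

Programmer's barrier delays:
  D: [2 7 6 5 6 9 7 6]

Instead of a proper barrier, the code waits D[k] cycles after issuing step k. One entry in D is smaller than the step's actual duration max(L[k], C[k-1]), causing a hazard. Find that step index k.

[0] required=L[0]=2=2 vs D=2 ok
[1] required=max(L[1]=7,C[0]=7)=7 vs D=7 ok
[2] required=max(L[2]=6,C[1]=4)=6 vs D=6 ok
[3] required=max(L[3]=5,C[2]=4)=5 vs D=5 ok
[4] required=max(L[4]=4,C[3]=9)=9 vs D=6 SHORT
[5] required=max(L[5]=9,C[4]=9)=9 vs D=9 ok
[6] required=max(L[6]=7,C[5]=7)=7 vs D=7 ok
[7] required=C[6]=6=6 vs D=6 ok

hazard at step 4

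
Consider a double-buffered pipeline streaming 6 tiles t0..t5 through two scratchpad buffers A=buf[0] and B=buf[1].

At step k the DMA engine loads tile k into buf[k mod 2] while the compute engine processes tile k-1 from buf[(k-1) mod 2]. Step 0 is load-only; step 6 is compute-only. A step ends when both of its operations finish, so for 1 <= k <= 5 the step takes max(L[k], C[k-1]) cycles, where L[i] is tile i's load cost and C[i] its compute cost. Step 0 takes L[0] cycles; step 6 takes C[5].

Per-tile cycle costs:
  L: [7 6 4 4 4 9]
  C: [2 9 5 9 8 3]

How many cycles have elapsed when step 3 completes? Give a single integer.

end_cycle[3] = 27

[0] DMA t0→A (7c) ∥ CU idle ⇒ 7c, clock 7
[1] DMA t1→B (6c) ∥ CU A:t0 (2c) ⇒ 6c, clock 13
[2] DMA t2→A (4c) ∥ CU B:t1 (9c) ⇒ 9c, clock 22
[3] DMA t3→B (4c) ∥ CU A:t2 (5c) ⇒ 5c, clock 27
[4] DMA t4→A (4c) ∥ CU B:t3 (9c) ⇒ 9c, clock 36
[5] DMA t5→B (9c) ∥ CU A:t4 (8c) ⇒ 9c, clock 45
[6] DMA idle ∥ CU B:t5 (3c) ⇒ 3c, clock 48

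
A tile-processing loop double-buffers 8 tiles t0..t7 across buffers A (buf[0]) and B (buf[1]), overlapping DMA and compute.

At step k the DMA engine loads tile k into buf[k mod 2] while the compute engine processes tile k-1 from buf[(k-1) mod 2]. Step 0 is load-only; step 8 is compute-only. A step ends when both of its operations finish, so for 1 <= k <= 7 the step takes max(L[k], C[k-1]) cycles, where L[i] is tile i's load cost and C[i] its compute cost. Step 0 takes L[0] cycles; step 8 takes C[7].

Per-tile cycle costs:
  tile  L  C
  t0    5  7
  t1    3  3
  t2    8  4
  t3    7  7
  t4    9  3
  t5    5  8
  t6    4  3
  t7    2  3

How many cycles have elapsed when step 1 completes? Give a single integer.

  0. 5=5c; end=5; A:t0 B:-
  1. max(3,7)=7c; end=12; A:t0 B:t1
  2. max(8,3)=8c; end=20; A:t2 B:t1
  3. max(7,4)=7c; end=27; A:t2 B:t3
  4. max(9,7)=9c; end=36; A:t4 B:t3
  5. max(5,3)=5c; end=41; A:t4 B:t5
  6. max(4,8)=8c; end=49; A:t6 B:t5
  7. max(2,3)=3c; end=52; A:t6 B:t7
  8. 3=3c; end=55; A:t6 B:t7

end_cycle[1] = 12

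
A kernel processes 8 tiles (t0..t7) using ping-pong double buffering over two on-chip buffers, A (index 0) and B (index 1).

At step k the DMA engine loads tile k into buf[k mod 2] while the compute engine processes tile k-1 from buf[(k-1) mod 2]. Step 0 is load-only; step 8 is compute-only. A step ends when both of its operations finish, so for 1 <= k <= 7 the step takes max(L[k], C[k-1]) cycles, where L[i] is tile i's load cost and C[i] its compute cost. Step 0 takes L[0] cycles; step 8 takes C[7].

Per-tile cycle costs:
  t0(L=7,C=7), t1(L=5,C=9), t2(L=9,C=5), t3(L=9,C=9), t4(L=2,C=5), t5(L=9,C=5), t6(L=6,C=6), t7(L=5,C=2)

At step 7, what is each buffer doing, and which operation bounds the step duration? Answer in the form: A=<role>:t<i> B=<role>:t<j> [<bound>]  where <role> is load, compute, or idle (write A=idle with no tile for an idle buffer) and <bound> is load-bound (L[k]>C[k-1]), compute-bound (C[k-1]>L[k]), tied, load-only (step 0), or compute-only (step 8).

k=0 load=t0/7c comp=- wait=7 total=7
k=1 load=t1/5c comp=t0/7c wait=7 total=14
k=2 load=t2/9c comp=t1/9c wait=9 total=23
k=3 load=t3/9c comp=t2/5c wait=9 total=32
k=4 load=t4/2c comp=t3/9c wait=9 total=41
k=5 load=t5/9c comp=t4/5c wait=9 total=50
k=6 load=t6/6c comp=t5/5c wait=6 total=56
k=7 load=t7/5c comp=t6/6c wait=6 total=62
k=8 load=- comp=t7/2c wait=2 total=64

step 7: A=compute:t6 B=load:t7 [compute-bound]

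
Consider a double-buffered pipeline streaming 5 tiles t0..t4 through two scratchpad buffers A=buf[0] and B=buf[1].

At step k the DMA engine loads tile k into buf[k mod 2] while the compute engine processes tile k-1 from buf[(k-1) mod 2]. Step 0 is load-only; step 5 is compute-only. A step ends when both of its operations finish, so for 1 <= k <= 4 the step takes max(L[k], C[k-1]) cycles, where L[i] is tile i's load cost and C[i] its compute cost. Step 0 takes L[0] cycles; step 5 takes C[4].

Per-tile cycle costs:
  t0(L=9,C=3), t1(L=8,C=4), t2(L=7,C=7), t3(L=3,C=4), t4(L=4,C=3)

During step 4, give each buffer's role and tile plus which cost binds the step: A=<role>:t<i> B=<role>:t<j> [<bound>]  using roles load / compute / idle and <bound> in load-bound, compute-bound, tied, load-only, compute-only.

step 4: A=load:t4 B=compute:t3 [tied]

[0] DMA t0→A (9c) ∥ CU idle ⇒ 9c, clock 9
[1] DMA t1→B (8c) ∥ CU A:t0 (3c) ⇒ 8c, clock 17
[2] DMA t2→A (7c) ∥ CU B:t1 (4c) ⇒ 7c, clock 24
[3] DMA t3→B (3c) ∥ CU A:t2 (7c) ⇒ 7c, clock 31
[4] DMA t4→A (4c) ∥ CU B:t3 (4c) ⇒ 4c, clock 35
[5] DMA idle ∥ CU A:t4 (3c) ⇒ 3c, clock 38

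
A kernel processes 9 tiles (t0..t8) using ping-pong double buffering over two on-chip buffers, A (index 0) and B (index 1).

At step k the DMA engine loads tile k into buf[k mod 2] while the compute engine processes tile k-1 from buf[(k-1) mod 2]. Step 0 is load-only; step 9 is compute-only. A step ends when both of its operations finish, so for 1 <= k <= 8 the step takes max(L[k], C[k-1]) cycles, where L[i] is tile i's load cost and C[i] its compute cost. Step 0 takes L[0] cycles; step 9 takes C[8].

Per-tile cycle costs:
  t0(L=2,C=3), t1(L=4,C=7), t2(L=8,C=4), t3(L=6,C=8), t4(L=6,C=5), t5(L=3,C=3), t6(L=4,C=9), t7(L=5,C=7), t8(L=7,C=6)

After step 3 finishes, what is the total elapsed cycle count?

step 0: L[0]=2 → dur=2, Σ=2 | A=load:t0 B=idle [load-only]
step 1: L[1]=4 C[0]=3 → dur=4, Σ=6 | A=compute:t0 B=load:t1 [load-bound]
step 2: L[2]=8 C[1]=7 → dur=8, Σ=14 | A=load:t2 B=compute:t1 [load-bound]
step 3: L[3]=6 C[2]=4 → dur=6, Σ=20 | A=compute:t2 B=load:t3 [load-bound]
step 4: L[4]=6 C[3]=8 → dur=8, Σ=28 | A=load:t4 B=compute:t3 [compute-bound]
step 5: L[5]=3 C[4]=5 → dur=5, Σ=33 | A=compute:t4 B=load:t5 [compute-bound]
step 6: L[6]=4 C[5]=3 → dur=4, Σ=37 | A=load:t6 B=compute:t5 [load-bound]
step 7: L[7]=5 C[6]=9 → dur=9, Σ=46 | A=compute:t6 B=load:t7 [compute-bound]
step 8: L[8]=7 C[7]=7 → dur=7, Σ=53 | A=load:t8 B=compute:t7 [tied]
step 9: C[8]=6 → dur=6, Σ=59 | A=compute:t8 B=idle [compute-only]

end_cycle[3] = 20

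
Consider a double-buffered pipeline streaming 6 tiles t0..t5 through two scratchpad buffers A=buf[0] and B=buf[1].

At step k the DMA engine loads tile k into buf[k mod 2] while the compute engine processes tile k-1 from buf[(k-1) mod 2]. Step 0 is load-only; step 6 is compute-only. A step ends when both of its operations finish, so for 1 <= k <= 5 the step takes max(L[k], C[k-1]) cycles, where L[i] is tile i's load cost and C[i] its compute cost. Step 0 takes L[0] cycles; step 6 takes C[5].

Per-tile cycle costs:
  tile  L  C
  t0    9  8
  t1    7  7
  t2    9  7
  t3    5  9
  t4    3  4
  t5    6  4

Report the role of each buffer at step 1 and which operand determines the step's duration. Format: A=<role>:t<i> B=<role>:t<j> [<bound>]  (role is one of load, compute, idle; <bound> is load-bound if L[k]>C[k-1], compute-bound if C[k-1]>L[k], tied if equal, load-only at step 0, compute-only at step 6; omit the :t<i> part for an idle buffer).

step 1: A=compute:t0 B=load:t1 [compute-bound]

[0] DMA t0→A (9c) ∥ CU idle ⇒ 9c, clock 9
[1] DMA t1→B (7c) ∥ CU A:t0 (8c) ⇒ 8c, clock 17
[2] DMA t2→A (9c) ∥ CU B:t1 (7c) ⇒ 9c, clock 26
[3] DMA t3→B (5c) ∥ CU A:t2 (7c) ⇒ 7c, clock 33
[4] DMA t4→A (3c) ∥ CU B:t3 (9c) ⇒ 9c, clock 42
[5] DMA t5→B (6c) ∥ CU A:t4 (4c) ⇒ 6c, clock 48
[6] DMA idle ∥ CU B:t5 (4c) ⇒ 4c, clock 52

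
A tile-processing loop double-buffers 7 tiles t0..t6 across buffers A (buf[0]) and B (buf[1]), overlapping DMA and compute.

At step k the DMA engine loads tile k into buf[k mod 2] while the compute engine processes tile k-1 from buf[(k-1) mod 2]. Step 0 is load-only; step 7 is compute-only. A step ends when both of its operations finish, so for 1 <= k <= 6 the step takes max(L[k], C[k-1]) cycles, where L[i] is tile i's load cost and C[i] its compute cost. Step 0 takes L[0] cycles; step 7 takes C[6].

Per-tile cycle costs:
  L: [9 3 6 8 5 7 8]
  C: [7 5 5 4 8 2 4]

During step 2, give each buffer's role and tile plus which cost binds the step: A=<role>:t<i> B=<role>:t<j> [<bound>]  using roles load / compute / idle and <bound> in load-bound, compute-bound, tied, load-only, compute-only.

  0. 9=9c; end=9; A:t0 B:-
  1. max(3,7)=7c; end=16; A:t0 B:t1
  2. max(6,5)=6c; end=22; A:t2 B:t1
  3. max(8,5)=8c; end=30; A:t2 B:t3
  4. max(5,4)=5c; end=35; A:t4 B:t3
  5. max(7,8)=8c; end=43; A:t4 B:t5
  6. max(8,2)=8c; end=51; A:t6 B:t5
  7. 4=4c; end=55; A:t6 B:t5

step 2: A=load:t2 B=compute:t1 [load-bound]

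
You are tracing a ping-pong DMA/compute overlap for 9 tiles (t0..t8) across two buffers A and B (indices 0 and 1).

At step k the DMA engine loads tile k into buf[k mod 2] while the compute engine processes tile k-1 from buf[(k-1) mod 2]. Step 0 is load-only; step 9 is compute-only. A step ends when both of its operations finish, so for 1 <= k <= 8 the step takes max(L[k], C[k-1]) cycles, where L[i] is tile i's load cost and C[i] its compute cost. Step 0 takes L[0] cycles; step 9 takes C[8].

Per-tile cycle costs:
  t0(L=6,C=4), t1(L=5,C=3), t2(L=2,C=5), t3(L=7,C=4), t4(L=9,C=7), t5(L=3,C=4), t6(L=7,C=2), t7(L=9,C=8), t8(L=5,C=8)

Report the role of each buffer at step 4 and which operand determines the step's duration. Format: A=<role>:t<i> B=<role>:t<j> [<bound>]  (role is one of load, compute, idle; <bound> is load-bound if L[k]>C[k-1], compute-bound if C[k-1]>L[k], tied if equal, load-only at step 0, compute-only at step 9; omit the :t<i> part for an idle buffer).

k=0 load=t0/6c comp=- wait=6 total=6
k=1 load=t1/5c comp=t0/4c wait=5 total=11
k=2 load=t2/2c comp=t1/3c wait=3 total=14
k=3 load=t3/7c comp=t2/5c wait=7 total=21
k=4 load=t4/9c comp=t3/4c wait=9 total=30
k=5 load=t5/3c comp=t4/7c wait=7 total=37
k=6 load=t6/7c comp=t5/4c wait=7 total=44
k=7 load=t7/9c comp=t6/2c wait=9 total=53
k=8 load=t8/5c comp=t7/8c wait=8 total=61
k=9 load=- comp=t8/8c wait=8 total=69

step 4: A=load:t4 B=compute:t3 [load-bound]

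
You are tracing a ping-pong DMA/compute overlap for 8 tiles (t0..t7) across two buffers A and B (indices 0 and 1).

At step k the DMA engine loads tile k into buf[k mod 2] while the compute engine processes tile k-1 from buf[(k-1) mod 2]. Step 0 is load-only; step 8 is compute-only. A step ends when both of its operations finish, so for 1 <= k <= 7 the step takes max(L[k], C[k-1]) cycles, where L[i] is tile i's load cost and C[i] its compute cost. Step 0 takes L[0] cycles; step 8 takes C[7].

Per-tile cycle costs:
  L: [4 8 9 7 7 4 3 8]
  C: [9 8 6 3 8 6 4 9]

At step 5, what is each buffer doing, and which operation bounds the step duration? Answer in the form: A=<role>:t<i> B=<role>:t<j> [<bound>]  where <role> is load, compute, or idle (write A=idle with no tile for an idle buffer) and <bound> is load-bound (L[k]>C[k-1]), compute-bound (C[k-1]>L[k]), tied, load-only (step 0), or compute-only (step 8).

step 5: A=compute:t4 B=load:t5 [compute-bound]

[0] DMA t0→A (4c) ∥ CU idle ⇒ 4c, clock 4
[1] DMA t1→B (8c) ∥ CU A:t0 (9c) ⇒ 9c, clock 13
[2] DMA t2→A (9c) ∥ CU B:t1 (8c) ⇒ 9c, clock 22
[3] DMA t3→B (7c) ∥ CU A:t2 (6c) ⇒ 7c, clock 29
[4] DMA t4→A (7c) ∥ CU B:t3 (3c) ⇒ 7c, clock 36
[5] DMA t5→B (4c) ∥ CU A:t4 (8c) ⇒ 8c, clock 44
[6] DMA t6→A (3c) ∥ CU B:t5 (6c) ⇒ 6c, clock 50
[7] DMA t7→B (8c) ∥ CU A:t6 (4c) ⇒ 8c, clock 58
[8] DMA idle ∥ CU B:t7 (9c) ⇒ 9c, clock 67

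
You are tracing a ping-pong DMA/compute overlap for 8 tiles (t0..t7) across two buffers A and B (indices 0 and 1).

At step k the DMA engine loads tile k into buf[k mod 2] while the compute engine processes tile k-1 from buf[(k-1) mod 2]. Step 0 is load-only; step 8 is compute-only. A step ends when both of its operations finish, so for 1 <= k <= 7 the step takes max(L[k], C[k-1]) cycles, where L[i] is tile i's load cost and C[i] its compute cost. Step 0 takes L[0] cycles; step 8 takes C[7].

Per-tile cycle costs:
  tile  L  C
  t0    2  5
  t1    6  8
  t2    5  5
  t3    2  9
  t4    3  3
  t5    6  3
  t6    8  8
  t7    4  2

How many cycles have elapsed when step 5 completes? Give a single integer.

k=0 load=t0/2c comp=- wait=2 total=2
k=1 load=t1/6c comp=t0/5c wait=6 total=8
k=2 load=t2/5c comp=t1/8c wait=8 total=16
k=3 load=t3/2c comp=t2/5c wait=5 total=21
k=4 load=t4/3c comp=t3/9c wait=9 total=30
k=5 load=t5/6c comp=t4/3c wait=6 total=36
k=6 load=t6/8c comp=t5/3c wait=8 total=44
k=7 load=t7/4c comp=t6/8c wait=8 total=52
k=8 load=- comp=t7/2c wait=2 total=54

end_cycle[5] = 36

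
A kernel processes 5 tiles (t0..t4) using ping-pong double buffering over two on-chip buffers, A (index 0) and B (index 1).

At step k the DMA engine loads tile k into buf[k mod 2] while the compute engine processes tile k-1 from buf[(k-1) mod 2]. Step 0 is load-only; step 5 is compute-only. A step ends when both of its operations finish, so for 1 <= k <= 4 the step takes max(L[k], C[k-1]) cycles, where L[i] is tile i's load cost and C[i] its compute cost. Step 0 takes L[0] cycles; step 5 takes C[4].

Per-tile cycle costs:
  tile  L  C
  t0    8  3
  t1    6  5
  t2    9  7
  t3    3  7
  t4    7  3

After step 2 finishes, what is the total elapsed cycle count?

end_cycle[2] = 23

step 0: L[0]=8 → dur=8, Σ=8 | A=load:t0 B=idle [load-only]
step 1: L[1]=6 C[0]=3 → dur=6, Σ=14 | A=compute:t0 B=load:t1 [load-bound]
step 2: L[2]=9 C[1]=5 → dur=9, Σ=23 | A=load:t2 B=compute:t1 [load-bound]
step 3: L[3]=3 C[2]=7 → dur=7, Σ=30 | A=compute:t2 B=load:t3 [compute-bound]
step 4: L[4]=7 C[3]=7 → dur=7, Σ=37 | A=load:t4 B=compute:t3 [tied]
step 5: C[4]=3 → dur=3, Σ=40 | A=compute:t4 B=idle [compute-only]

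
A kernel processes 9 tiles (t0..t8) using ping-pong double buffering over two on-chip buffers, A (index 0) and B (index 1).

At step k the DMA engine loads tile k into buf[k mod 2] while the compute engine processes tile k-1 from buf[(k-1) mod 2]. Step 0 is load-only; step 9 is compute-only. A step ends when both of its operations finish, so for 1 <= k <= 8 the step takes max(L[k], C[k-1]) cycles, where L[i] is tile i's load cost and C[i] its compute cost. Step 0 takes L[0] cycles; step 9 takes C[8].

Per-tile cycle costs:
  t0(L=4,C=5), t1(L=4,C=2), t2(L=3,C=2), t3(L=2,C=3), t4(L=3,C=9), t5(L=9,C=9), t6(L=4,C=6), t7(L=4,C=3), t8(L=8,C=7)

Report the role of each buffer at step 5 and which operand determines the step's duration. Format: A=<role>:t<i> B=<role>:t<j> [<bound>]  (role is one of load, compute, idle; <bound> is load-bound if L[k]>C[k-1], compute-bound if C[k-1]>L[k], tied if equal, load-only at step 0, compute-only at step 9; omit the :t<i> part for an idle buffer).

step 5: A=compute:t4 B=load:t5 [tied]

  0. 4=4c; end=4; A:t0 B:-
  1. max(4,5)=5c; end=9; A:t0 B:t1
  2. max(3,2)=3c; end=12; A:t2 B:t1
  3. max(2,2)=2c; end=14; A:t2 B:t3
  4. max(3,3)=3c; end=17; A:t4 B:t3
  5. max(9,9)=9c; end=26; A:t4 B:t5
  6. max(4,9)=9c; end=35; A:t6 B:t5
  7. max(4,6)=6c; end=41; A:t6 B:t7
  8. max(8,3)=8c; end=49; A:t8 B:t7
  9. 7=7c; end=56; A:t8 B:t7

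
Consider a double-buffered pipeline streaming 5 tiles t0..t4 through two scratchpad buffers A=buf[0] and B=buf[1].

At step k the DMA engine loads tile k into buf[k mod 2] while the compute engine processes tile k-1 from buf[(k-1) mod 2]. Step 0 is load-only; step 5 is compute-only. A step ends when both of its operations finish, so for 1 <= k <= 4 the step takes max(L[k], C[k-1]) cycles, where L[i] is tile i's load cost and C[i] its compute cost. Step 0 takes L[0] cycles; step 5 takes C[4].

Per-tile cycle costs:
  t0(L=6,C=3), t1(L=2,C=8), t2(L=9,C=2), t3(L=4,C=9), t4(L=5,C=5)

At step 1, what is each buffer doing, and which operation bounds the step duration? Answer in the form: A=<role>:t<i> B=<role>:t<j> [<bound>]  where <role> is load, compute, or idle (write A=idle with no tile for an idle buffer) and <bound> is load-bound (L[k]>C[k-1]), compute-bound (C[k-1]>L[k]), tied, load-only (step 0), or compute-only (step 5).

step 1: A=compute:t0 B=load:t1 [compute-bound]

  0. 6=6c; end=6; A:t0 B:-
  1. max(2,3)=3c; end=9; A:t0 B:t1
  2. max(9,8)=9c; end=18; A:t2 B:t1
  3. max(4,2)=4c; end=22; A:t2 B:t3
  4. max(5,9)=9c; end=31; A:t4 B:t3
  5. 5=5c; end=36; A:t4 B:t3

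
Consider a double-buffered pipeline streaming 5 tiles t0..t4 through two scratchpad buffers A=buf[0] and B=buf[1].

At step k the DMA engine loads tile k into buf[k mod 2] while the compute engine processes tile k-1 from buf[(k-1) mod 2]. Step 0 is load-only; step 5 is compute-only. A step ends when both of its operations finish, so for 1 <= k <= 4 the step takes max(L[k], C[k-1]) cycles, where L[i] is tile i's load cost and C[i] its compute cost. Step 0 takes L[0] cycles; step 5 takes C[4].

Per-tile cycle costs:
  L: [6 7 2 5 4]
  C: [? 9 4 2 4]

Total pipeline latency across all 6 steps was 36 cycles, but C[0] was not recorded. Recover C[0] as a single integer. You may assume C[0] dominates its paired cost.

step 0 | dur = L[0]=6 = 6
step 1 | dur = max(L[1]=7, C[0]=?) = C[0]  (unknown; binding)
step 2 | dur = max(L[2]=2, C[1]=9) = 9
step 3 | dur = max(L[3]=5, C[2]=4) = 5
step 4 | dur = max(L[4]=4, C[3]=2) = 4
step 5 | dur = C[4]=4 = 4
sum of known step durations = 28
dur[1] = total - known = 36 - 28 = 8
C[0] is the binding max in step 1, so C[0] = dur[1] = 8

C[0] = 8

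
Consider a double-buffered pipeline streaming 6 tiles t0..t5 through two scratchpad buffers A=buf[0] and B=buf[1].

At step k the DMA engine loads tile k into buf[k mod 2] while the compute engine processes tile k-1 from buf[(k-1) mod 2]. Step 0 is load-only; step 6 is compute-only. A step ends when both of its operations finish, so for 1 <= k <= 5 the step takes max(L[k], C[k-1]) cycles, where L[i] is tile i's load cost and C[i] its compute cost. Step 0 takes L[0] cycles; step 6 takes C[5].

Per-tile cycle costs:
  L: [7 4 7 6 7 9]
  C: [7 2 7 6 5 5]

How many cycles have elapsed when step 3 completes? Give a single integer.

  0. 7=7c; end=7; A:t0 B:-
  1. max(4,7)=7c; end=14; A:t0 B:t1
  2. max(7,2)=7c; end=21; A:t2 B:t1
  3. max(6,7)=7c; end=28; A:t2 B:t3
  4. max(7,6)=7c; end=35; A:t4 B:t3
  5. max(9,5)=9c; end=44; A:t4 B:t5
  6. 5=5c; end=49; A:t4 B:t5

end_cycle[3] = 28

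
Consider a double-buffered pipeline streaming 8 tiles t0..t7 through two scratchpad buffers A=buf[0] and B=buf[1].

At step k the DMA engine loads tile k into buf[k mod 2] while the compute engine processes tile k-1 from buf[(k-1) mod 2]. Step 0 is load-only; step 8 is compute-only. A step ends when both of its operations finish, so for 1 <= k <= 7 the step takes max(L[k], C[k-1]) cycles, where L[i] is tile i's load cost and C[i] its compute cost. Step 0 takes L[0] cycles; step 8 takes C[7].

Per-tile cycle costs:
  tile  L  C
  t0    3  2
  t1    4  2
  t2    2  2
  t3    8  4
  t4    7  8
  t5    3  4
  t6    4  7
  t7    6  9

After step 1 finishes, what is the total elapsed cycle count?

end_cycle[1] = 7

step 0: L[0]=3 → dur=3, Σ=3 | A=load:t0 B=idle [load-only]
step 1: L[1]=4 C[0]=2 → dur=4, Σ=7 | A=compute:t0 B=load:t1 [load-bound]
step 2: L[2]=2 C[1]=2 → dur=2, Σ=9 | A=load:t2 B=compute:t1 [tied]
step 3: L[3]=8 C[2]=2 → dur=8, Σ=17 | A=compute:t2 B=load:t3 [load-bound]
step 4: L[4]=7 C[3]=4 → dur=7, Σ=24 | A=load:t4 B=compute:t3 [load-bound]
step 5: L[5]=3 C[4]=8 → dur=8, Σ=32 | A=compute:t4 B=load:t5 [compute-bound]
step 6: L[6]=4 C[5]=4 → dur=4, Σ=36 | A=load:t6 B=compute:t5 [tied]
step 7: L[7]=6 C[6]=7 → dur=7, Σ=43 | A=compute:t6 B=load:t7 [compute-bound]
step 8: C[7]=9 → dur=9, Σ=52 | A=idle B=compute:t7 [compute-only]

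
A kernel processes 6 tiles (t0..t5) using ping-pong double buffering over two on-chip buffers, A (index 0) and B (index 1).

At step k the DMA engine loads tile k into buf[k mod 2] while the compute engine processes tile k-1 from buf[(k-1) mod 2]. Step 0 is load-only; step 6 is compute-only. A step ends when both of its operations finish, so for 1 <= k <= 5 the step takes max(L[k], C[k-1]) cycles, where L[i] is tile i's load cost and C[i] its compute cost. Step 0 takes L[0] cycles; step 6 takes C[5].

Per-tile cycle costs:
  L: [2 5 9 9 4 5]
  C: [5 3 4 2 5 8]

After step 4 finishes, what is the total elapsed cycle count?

[0] DMA t0→A (2c) ∥ CU idle ⇒ 2c, clock 2
[1] DMA t1→B (5c) ∥ CU A:t0 (5c) ⇒ 5c, clock 7
[2] DMA t2→A (9c) ∥ CU B:t1 (3c) ⇒ 9c, clock 16
[3] DMA t3→B (9c) ∥ CU A:t2 (4c) ⇒ 9c, clock 25
[4] DMA t4→A (4c) ∥ CU B:t3 (2c) ⇒ 4c, clock 29
[5] DMA t5→B (5c) ∥ CU A:t4 (5c) ⇒ 5c, clock 34
[6] DMA idle ∥ CU B:t5 (8c) ⇒ 8c, clock 42

end_cycle[4] = 29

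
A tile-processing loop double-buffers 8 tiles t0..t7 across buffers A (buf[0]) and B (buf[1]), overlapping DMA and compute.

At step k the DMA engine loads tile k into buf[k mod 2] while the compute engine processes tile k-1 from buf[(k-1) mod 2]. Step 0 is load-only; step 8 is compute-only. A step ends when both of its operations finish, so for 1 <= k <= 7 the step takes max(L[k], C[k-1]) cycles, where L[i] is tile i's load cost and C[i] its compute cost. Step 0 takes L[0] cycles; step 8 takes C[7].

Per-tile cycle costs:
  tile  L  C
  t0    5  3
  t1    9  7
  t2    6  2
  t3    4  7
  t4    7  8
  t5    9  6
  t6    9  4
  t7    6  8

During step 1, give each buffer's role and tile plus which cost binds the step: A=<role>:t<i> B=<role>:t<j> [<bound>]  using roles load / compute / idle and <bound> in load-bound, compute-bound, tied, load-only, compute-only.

step 1: A=compute:t0 B=load:t1 [load-bound]

step 0: L[0]=5 → dur=5, Σ=5 | A=load:t0 B=idle [load-only]
step 1: L[1]=9 C[0]=3 → dur=9, Σ=14 | A=compute:t0 B=load:t1 [load-bound]
step 2: L[2]=6 C[1]=7 → dur=7, Σ=21 | A=load:t2 B=compute:t1 [compute-bound]
step 3: L[3]=4 C[2]=2 → dur=4, Σ=25 | A=compute:t2 B=load:t3 [load-bound]
step 4: L[4]=7 C[3]=7 → dur=7, Σ=32 | A=load:t4 B=compute:t3 [tied]
step 5: L[5]=9 C[4]=8 → dur=9, Σ=41 | A=compute:t4 B=load:t5 [load-bound]
step 6: L[6]=9 C[5]=6 → dur=9, Σ=50 | A=load:t6 B=compute:t5 [load-bound]
step 7: L[7]=6 C[6]=4 → dur=6, Σ=56 | A=compute:t6 B=load:t7 [load-bound]
step 8: C[7]=8 → dur=8, Σ=64 | A=idle B=compute:t7 [compute-only]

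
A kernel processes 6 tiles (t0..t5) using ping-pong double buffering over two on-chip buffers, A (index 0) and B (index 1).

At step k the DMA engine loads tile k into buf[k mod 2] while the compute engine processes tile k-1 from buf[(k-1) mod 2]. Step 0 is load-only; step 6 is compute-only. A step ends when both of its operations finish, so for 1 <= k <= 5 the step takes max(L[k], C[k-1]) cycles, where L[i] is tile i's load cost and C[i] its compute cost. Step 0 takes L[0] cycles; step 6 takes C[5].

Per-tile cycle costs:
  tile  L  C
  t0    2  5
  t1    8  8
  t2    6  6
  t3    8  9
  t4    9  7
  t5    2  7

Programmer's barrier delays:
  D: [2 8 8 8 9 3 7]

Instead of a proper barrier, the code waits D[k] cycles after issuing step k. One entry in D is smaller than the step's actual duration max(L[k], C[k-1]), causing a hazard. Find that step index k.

k=0 barrier L[0]=2→2c, D[0]=2 ok
k=1 barrier max(L[1]=8,C[0]=5)→8c, D[1]=8 ok
k=2 barrier max(L[2]=6,C[1]=8)→8c, D[2]=8 ok
k=3 barrier max(L[3]=8,C[2]=6)→8c, D[3]=8 ok
k=4 barrier max(L[4]=9,C[3]=9)→9c, D[4]=9 ok
k=5 barrier max(L[5]=2,C[4]=7)→7c, D[5]=3 SHORT
k=6 barrier C[5]=7→7c, D[6]=7 ok

hazard at step 5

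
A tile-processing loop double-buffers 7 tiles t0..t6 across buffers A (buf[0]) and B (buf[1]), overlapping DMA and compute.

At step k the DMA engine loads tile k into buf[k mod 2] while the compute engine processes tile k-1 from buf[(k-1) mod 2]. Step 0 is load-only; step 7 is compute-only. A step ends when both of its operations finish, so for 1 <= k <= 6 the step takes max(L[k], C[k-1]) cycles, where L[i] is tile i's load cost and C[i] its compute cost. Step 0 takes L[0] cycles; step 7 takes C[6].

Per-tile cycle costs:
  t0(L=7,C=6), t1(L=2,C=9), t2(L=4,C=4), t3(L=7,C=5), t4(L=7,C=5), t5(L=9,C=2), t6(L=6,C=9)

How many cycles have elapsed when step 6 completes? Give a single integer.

step 0: L[0]=7 → dur=7, Σ=7 | A=load:t0 B=idle [load-only]
step 1: L[1]=2 C[0]=6 → dur=6, Σ=13 | A=compute:t0 B=load:t1 [compute-bound]
step 2: L[2]=4 C[1]=9 → dur=9, Σ=22 | A=load:t2 B=compute:t1 [compute-bound]
step 3: L[3]=7 C[2]=4 → dur=7, Σ=29 | A=compute:t2 B=load:t3 [load-bound]
step 4: L[4]=7 C[3]=5 → dur=7, Σ=36 | A=load:t4 B=compute:t3 [load-bound]
step 5: L[5]=9 C[4]=5 → dur=9, Σ=45 | A=compute:t4 B=load:t5 [load-bound]
step 6: L[6]=6 C[5]=2 → dur=6, Σ=51 | A=load:t6 B=compute:t5 [load-bound]
step 7: C[6]=9 → dur=9, Σ=60 | A=compute:t6 B=idle [compute-only]

end_cycle[6] = 51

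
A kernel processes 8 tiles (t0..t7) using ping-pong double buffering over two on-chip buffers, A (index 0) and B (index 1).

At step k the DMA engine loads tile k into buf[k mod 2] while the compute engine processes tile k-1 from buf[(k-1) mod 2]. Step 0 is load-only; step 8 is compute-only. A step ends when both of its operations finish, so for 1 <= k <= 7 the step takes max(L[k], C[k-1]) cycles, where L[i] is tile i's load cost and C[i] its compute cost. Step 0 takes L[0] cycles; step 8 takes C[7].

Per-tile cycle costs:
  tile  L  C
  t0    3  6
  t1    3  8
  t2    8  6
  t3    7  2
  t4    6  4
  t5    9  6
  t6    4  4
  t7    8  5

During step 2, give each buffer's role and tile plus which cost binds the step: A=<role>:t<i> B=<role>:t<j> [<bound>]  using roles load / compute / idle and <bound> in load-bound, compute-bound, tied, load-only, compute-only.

[0] DMA t0→A (3c) ∥ CU idle ⇒ 3c, clock 3
[1] DMA t1→B (3c) ∥ CU A:t0 (6c) ⇒ 6c, clock 9
[2] DMA t2→A (8c) ∥ CU B:t1 (8c) ⇒ 8c, clock 17
[3] DMA t3→B (7c) ∥ CU A:t2 (6c) ⇒ 7c, clock 24
[4] DMA t4→A (6c) ∥ CU B:t3 (2c) ⇒ 6c, clock 30
[5] DMA t5→B (9c) ∥ CU A:t4 (4c) ⇒ 9c, clock 39
[6] DMA t6→A (4c) ∥ CU B:t5 (6c) ⇒ 6c, clock 45
[7] DMA t7→B (8c) ∥ CU A:t6 (4c) ⇒ 8c, clock 53
[8] DMA idle ∥ CU B:t7 (5c) ⇒ 5c, clock 58

step 2: A=load:t2 B=compute:t1 [tied]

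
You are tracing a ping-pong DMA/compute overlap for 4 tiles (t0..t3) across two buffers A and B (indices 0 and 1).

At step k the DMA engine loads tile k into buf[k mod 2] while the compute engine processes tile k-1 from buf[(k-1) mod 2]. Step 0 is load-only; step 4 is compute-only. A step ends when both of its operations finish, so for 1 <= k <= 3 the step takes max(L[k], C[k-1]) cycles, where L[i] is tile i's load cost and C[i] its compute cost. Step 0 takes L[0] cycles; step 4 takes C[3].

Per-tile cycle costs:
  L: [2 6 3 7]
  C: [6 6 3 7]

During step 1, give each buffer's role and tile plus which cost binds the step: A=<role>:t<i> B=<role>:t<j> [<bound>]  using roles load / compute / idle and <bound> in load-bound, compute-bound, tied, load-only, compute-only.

step 1: A=compute:t0 B=load:t1 [tied]

  0. 2=2c; end=2; A:t0 B:-
  1. max(6,6)=6c; end=8; A:t0 B:t1
  2. max(3,6)=6c; end=14; A:t2 B:t1
  3. max(7,3)=7c; end=21; A:t2 B:t3
  4. 7=7c; end=28; A:t2 B:t3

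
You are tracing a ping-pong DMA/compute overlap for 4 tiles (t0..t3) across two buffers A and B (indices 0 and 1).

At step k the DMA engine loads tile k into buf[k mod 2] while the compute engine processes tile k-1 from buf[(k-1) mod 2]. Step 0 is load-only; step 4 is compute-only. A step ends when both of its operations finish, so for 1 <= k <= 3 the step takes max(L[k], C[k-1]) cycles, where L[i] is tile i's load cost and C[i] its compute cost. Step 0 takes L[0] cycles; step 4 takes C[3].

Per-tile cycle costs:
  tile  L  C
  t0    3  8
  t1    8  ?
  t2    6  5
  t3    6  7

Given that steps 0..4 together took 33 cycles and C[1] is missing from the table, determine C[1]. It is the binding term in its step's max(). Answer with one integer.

step 0 = dur = L[0]=3 = 3
step 1 = dur = max(L[1]=8, C[0]=8) = 8
step 2 = dur = max(L[2]=6, C[1]=?) = C[1]  (unknown; binding)
step 3 = dur = max(L[3]=6, C[2]=5) = 6
step 4 = dur = C[3]=7 = 7
sum of known step durations = 24
dur[2] = total - known = 33 - 24 = 9
C[1] is the binding max in step 2, so C[1] = dur[2] = 9

C[1] = 9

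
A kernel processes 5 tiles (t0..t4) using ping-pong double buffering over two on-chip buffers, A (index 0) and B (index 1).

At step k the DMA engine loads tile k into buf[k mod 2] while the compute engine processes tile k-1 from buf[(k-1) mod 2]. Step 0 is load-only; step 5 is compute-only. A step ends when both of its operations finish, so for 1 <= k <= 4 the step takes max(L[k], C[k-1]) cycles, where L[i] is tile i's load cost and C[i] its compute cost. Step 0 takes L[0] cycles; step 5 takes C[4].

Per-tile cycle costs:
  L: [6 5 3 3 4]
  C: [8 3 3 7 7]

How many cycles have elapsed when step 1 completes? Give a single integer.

end_cycle[1] = 14

step 0: L[0]=6 → dur=6, Σ=6 | A=load:t0 B=idle [load-only]
step 1: L[1]=5 C[0]=8 → dur=8, Σ=14 | A=compute:t0 B=load:t1 [compute-bound]
step 2: L[2]=3 C[1]=3 → dur=3, Σ=17 | A=load:t2 B=compute:t1 [tied]
step 3: L[3]=3 C[2]=3 → dur=3, Σ=20 | A=compute:t2 B=load:t3 [tied]
step 4: L[4]=4 C[3]=7 → dur=7, Σ=27 | A=load:t4 B=compute:t3 [compute-bound]
step 5: C[4]=7 → dur=7, Σ=34 | A=compute:t4 B=idle [compute-only]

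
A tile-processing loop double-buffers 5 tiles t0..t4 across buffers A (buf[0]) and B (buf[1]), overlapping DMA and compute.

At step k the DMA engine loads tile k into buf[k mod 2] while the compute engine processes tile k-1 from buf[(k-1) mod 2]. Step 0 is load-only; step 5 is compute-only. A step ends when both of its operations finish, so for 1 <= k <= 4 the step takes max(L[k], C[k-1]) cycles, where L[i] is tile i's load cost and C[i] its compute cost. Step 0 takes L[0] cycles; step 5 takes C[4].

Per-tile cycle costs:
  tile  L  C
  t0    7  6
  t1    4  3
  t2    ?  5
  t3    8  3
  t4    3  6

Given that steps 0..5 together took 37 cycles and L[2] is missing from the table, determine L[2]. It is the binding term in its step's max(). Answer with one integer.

step 0 → dur = L[0]=7 = 7
step 1 → dur = max(L[1]=4, C[0]=6) = 6
step 2 → dur = max(L[2]=?, C[1]=3) = L[2]  (unknown; binding)
step 3 → dur = max(L[3]=8, C[2]=5) = 8
step 4 → dur = max(L[4]=3, C[3]=3) = 3
step 5 → dur = C[4]=6 = 6
sum of known step durations = 30
dur[2] = total - known = 37 - 30 = 7
L[2] is the binding max in step 2, so L[2] = dur[2] = 7

L[2] = 7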